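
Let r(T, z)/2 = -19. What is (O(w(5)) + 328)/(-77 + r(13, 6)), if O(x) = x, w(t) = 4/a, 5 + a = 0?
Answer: -1636/575 ≈ -2.8452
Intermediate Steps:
a = -5 (a = -5 + 0 = -5)
r(T, z) = -38 (r(T, z) = 2*(-19) = -38)
w(t) = -⅘ (w(t) = 4/(-5) = 4*(-⅕) = -⅘)
(O(w(5)) + 328)/(-77 + r(13, 6)) = (-⅘ + 328)/(-77 - 38) = (1636/5)/(-115) = (1636/5)*(-1/115) = -1636/575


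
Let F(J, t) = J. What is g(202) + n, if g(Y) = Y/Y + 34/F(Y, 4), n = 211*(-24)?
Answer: -511346/101 ≈ -5062.8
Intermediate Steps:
n = -5064
g(Y) = 1 + 34/Y (g(Y) = Y/Y + 34/Y = 1 + 34/Y)
g(202) + n = (34 + 202)/202 - 5064 = (1/202)*236 - 5064 = 118/101 - 5064 = -511346/101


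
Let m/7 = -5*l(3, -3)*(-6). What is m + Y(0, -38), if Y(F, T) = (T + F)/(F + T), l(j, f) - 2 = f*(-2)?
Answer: 1681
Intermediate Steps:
l(j, f) = 2 - 2*f (l(j, f) = 2 + f*(-2) = 2 - 2*f)
Y(F, T) = 1 (Y(F, T) = (F + T)/(F + T) = 1)
m = 1680 (m = 7*(-5*(2 - 2*(-3))*(-6)) = 7*(-5*(2 + 6)*(-6)) = 7*(-5*8*(-6)) = 7*(-40*(-6)) = 7*240 = 1680)
m + Y(0, -38) = 1680 + 1 = 1681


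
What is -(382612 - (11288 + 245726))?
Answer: -125598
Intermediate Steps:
-(382612 - (11288 + 245726)) = -(382612 - 1*257014) = -(382612 - 257014) = -1*125598 = -125598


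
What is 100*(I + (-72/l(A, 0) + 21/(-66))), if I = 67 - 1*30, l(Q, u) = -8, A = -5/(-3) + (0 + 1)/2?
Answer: 50250/11 ≈ 4568.2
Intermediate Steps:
A = 13/6 (A = -5*(-⅓) + 1*(½) = 5/3 + ½ = 13/6 ≈ 2.1667)
I = 37 (I = 67 - 30 = 37)
100*(I + (-72/l(A, 0) + 21/(-66))) = 100*(37 + (-72/(-8) + 21/(-66))) = 100*(37 + (-72*(-⅛) + 21*(-1/66))) = 100*(37 + (9 - 7/22)) = 100*(37 + 191/22) = 100*(1005/22) = 50250/11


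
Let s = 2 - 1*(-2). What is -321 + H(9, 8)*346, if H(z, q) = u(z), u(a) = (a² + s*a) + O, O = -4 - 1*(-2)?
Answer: 39469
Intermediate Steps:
s = 4 (s = 2 + 2 = 4)
O = -2 (O = -4 + 2 = -2)
u(a) = -2 + a² + 4*a (u(a) = (a² + 4*a) - 2 = -2 + a² + 4*a)
H(z, q) = -2 + z² + 4*z
-321 + H(9, 8)*346 = -321 + (-2 + 9² + 4*9)*346 = -321 + (-2 + 81 + 36)*346 = -321 + 115*346 = -321 + 39790 = 39469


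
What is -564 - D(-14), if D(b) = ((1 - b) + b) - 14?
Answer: -551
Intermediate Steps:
D(b) = -13 (D(b) = 1 - 14 = -13)
-564 - D(-14) = -564 - 1*(-13) = -564 + 13 = -551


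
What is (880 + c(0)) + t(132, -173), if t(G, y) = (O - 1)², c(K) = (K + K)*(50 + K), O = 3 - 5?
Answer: 889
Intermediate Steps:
O = -2
c(K) = 2*K*(50 + K) (c(K) = (2*K)*(50 + K) = 2*K*(50 + K))
t(G, y) = 9 (t(G, y) = (-2 - 1)² = (-3)² = 9)
(880 + c(0)) + t(132, -173) = (880 + 2*0*(50 + 0)) + 9 = (880 + 2*0*50) + 9 = (880 + 0) + 9 = 880 + 9 = 889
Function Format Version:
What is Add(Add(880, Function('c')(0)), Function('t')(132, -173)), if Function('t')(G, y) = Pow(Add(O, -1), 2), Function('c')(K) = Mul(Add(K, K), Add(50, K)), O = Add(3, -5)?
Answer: 889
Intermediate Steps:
O = -2
Function('c')(K) = Mul(2, K, Add(50, K)) (Function('c')(K) = Mul(Mul(2, K), Add(50, K)) = Mul(2, K, Add(50, K)))
Function('t')(G, y) = 9 (Function('t')(G, y) = Pow(Add(-2, -1), 2) = Pow(-3, 2) = 9)
Add(Add(880, Function('c')(0)), Function('t')(132, -173)) = Add(Add(880, Mul(2, 0, Add(50, 0))), 9) = Add(Add(880, Mul(2, 0, 50)), 9) = Add(Add(880, 0), 9) = Add(880, 9) = 889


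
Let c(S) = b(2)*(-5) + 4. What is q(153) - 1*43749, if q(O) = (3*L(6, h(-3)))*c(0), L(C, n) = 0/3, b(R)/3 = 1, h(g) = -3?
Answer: -43749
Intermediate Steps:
b(R) = 3 (b(R) = 3*1 = 3)
L(C, n) = 0 (L(C, n) = 0*(⅓) = 0)
c(S) = -11 (c(S) = 3*(-5) + 4 = -15 + 4 = -11)
q(O) = 0 (q(O) = (3*0)*(-11) = 0*(-11) = 0)
q(153) - 1*43749 = 0 - 1*43749 = 0 - 43749 = -43749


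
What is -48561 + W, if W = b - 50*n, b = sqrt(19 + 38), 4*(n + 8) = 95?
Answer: -98697/2 + sqrt(57) ≈ -49341.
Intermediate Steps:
n = 63/4 (n = -8 + (1/4)*95 = -8 + 95/4 = 63/4 ≈ 15.750)
b = sqrt(57) ≈ 7.5498
W = -1575/2 + sqrt(57) (W = sqrt(57) - 50*63/4 = sqrt(57) - 1575/2 = -1575/2 + sqrt(57) ≈ -779.95)
-48561 + W = -48561 + (-1575/2 + sqrt(57)) = -98697/2 + sqrt(57)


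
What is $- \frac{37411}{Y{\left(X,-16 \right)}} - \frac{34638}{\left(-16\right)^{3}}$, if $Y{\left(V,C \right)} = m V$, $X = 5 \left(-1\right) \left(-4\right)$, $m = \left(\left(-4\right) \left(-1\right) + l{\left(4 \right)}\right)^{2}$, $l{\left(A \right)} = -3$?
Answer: $- \frac{19067837}{10240} \approx -1862.1$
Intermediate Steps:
$m = 1$ ($m = \left(\left(-4\right) \left(-1\right) - 3\right)^{2} = \left(4 - 3\right)^{2} = 1^{2} = 1$)
$X = 20$ ($X = \left(-5\right) \left(-4\right) = 20$)
$Y{\left(V,C \right)} = V$ ($Y{\left(V,C \right)} = 1 V = V$)
$- \frac{37411}{Y{\left(X,-16 \right)}} - \frac{34638}{\left(-16\right)^{3}} = - \frac{37411}{20} - \frac{34638}{\left(-16\right)^{3}} = \left(-37411\right) \frac{1}{20} - \frac{34638}{-4096} = - \frac{37411}{20} - - \frac{17319}{2048} = - \frac{37411}{20} + \frac{17319}{2048} = - \frac{19067837}{10240}$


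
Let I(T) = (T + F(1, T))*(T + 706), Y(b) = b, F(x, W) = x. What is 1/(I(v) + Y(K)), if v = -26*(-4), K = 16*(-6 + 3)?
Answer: 1/85002 ≈ 1.1764e-5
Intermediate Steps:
K = -48 (K = 16*(-3) = -48)
v = 104
I(T) = (1 + T)*(706 + T) (I(T) = (T + 1)*(T + 706) = (1 + T)*(706 + T))
1/(I(v) + Y(K)) = 1/((706 + 104² + 707*104) - 48) = 1/((706 + 10816 + 73528) - 48) = 1/(85050 - 48) = 1/85002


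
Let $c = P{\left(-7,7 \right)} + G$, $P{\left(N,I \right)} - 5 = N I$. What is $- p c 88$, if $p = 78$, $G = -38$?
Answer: $562848$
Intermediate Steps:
$P{\left(N,I \right)} = 5 + I N$ ($P{\left(N,I \right)} = 5 + N I = 5 + I N$)
$c = -82$ ($c = \left(5 + 7 \left(-7\right)\right) - 38 = \left(5 - 49\right) - 38 = -44 - 38 = -82$)
$- p c 88 = \left(-1\right) 78 \left(-82\right) 88 = \left(-78\right) \left(-82\right) 88 = 6396 \cdot 88 = 562848$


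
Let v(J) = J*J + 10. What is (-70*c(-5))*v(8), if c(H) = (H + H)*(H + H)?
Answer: -518000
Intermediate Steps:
c(H) = 4*H² (c(H) = (2*H)*(2*H) = 4*H²)
v(J) = 10 + J² (v(J) = J² + 10 = 10 + J²)
(-70*c(-5))*v(8) = (-280*(-5)²)*(10 + 8²) = (-280*25)*(10 + 64) = -70*100*74 = -7000*74 = -518000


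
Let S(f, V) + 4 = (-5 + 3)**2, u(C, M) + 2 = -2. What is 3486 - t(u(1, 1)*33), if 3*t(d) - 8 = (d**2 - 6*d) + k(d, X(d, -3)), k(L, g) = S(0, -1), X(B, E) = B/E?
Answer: -7766/3 ≈ -2588.7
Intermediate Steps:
u(C, M) = -4 (u(C, M) = -2 - 2 = -4)
S(f, V) = 0 (S(f, V) = -4 + (-5 + 3)**2 = -4 + (-2)**2 = -4 + 4 = 0)
k(L, g) = 0
t(d) = 8/3 - 2*d + d**2/3 (t(d) = 8/3 + ((d**2 - 6*d) + 0)/3 = 8/3 + (d**2 - 6*d)/3 = 8/3 + (-2*d + d**2/3) = 8/3 - 2*d + d**2/3)
3486 - t(u(1, 1)*33) = 3486 - (8/3 - (-8)*33 + (-4*33)**2/3) = 3486 - (8/3 - 2*(-132) + (1/3)*(-132)**2) = 3486 - (8/3 + 264 + (1/3)*17424) = 3486 - (8/3 + 264 + 5808) = 3486 - 1*18224/3 = 3486 - 18224/3 = -7766/3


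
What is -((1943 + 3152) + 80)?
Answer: -5175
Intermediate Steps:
-((1943 + 3152) + 80) = -(5095 + 80) = -1*5175 = -5175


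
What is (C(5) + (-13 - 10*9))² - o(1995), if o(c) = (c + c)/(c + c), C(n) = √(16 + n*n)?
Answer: 10649 - 206*√41 ≈ 9330.0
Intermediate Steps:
C(n) = √(16 + n²)
o(c) = 1 (o(c) = (2*c)/((2*c)) = (2*c)*(1/(2*c)) = 1)
(C(5) + (-13 - 10*9))² - o(1995) = (√(16 + 5²) + (-13 - 10*9))² - 1*1 = (√(16 + 25) + (-13 - 90))² - 1 = (√41 - 103)² - 1 = (-103 + √41)² - 1 = -1 + (-103 + √41)²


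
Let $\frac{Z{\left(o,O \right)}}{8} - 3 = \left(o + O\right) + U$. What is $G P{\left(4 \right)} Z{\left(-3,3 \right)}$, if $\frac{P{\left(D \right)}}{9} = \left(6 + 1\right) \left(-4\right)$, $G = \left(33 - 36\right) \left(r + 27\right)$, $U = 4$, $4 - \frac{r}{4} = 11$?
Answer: $-42336$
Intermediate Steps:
$r = -28$ ($r = 16 - 44 = -28$)
$G = 3$ ($G = \left(33 - 36\right) \left(-28 + 27\right) = \left(-3\right) \left(-1\right) = 3$)
$Z{\left(o,O \right)} = 56 + 8 O + 8 o$ ($Z{\left(o,O \right)} = 24 + 8 \left(\left(o + O\right) + 4\right) = 24 + 8 \left(\left(O + o\right) + 4\right) = 24 + 8 \left(4 + O + o\right) = 24 + \left(32 + 8 O + 8 o\right) = 56 + 8 O + 8 o$)
$P{\left(D \right)} = -252$ ($P{\left(D \right)} = 9 \left(6 + 1\right) \left(-4\right) = 9 \cdot 7 \left(-4\right) = 9 \left(-28\right) = -252$)
$G P{\left(4 \right)} Z{\left(-3,3 \right)} = 3 \left(-252\right) \left(56 + 8 \cdot 3 + 8 \left(-3\right)\right) = - 756 \left(56 + 24 - 24\right) = \left(-756\right) 56 = -42336$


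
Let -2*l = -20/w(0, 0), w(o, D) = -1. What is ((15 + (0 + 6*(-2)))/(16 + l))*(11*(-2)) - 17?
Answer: -28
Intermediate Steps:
l = -10 (l = -(-10)/(-1) = -(-10)*(-1) = -½*20 = -10)
((15 + (0 + 6*(-2)))/(16 + l))*(11*(-2)) - 17 = ((15 + (0 + 6*(-2)))/(16 - 10))*(11*(-2)) - 17 = ((15 + (0 - 12))/6)*(-22) - 17 = ((15 - 12)*(⅙))*(-22) - 17 = (3*(⅙))*(-22) - 17 = (½)*(-22) - 17 = -11 - 17 = -28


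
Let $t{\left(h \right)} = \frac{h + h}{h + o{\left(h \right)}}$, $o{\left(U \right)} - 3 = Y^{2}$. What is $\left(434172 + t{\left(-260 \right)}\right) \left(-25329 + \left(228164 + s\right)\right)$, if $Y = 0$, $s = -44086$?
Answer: $\frac{17713645852276}{257} \approx 6.8925 \cdot 10^{10}$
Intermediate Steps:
$o{\left(U \right)} = 3$ ($o{\left(U \right)} = 3 + 0^{2} = 3 + 0 = 3$)
$t{\left(h \right)} = \frac{2 h}{3 + h}$ ($t{\left(h \right)} = \frac{h + h}{h + 3} = \frac{2 h}{3 + h}$)
$\left(434172 + t{\left(-260 \right)}\right) \left(-25329 + \left(228164 + s\right)\right) = \left(434172 + 2 \left(-260\right) \frac{1}{3 - 260}\right) \left(-25329 + \left(228164 - 44086\right)\right) = \left(434172 + 2 \left(-260\right) \frac{1}{-257}\right) \left(-25329 + 184078\right) = \left(434172 + 2 \left(-260\right) \left(- \frac{1}{257}\right)\right) 158749 = \left(434172 + \frac{520}{257}\right) 158749 = \frac{111582724}{257} \cdot 158749 = \frac{17713645852276}{257}$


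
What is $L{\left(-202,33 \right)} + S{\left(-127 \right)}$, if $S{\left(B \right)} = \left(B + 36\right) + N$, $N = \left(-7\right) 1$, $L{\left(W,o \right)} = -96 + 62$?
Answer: $-132$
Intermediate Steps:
$L{\left(W,o \right)} = -34$
$N = -7$
$S{\left(B \right)} = 29 + B$ ($S{\left(B \right)} = \left(B + 36\right) - 7 = \left(36 + B\right) - 7 = 29 + B$)
$L{\left(-202,33 \right)} + S{\left(-127 \right)} = -34 + \left(29 - 127\right) = -34 - 98 = -132$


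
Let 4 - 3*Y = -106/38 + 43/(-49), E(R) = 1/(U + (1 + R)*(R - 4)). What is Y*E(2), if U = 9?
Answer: 7138/8379 ≈ 0.85189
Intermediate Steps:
E(R) = 1/(9 + (1 + R)*(-4 + R)) (E(R) = 1/(9 + (1 + R)*(R - 4)) = 1/(9 + (1 + R)*(-4 + R)))
Y = 7138/2793 (Y = 4/3 - (-106/38 + 43/(-49))/3 = 4/3 - (-106*1/38 + 43*(-1/49))/3 = 4/3 - (-53/19 - 43/49)/3 = 4/3 - ⅓*(-3414/931) = 4/3 + 1138/931 = 7138/2793 ≈ 2.5557)
Y*E(2) = 7138/(2793*(5 + 2² - 3*2)) = 7138/(2793*(5 + 4 - 6)) = (7138/2793)/3 = (7138/2793)*(⅓) = 7138/8379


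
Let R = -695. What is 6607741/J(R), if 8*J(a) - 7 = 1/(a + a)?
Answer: 73478079920/9729 ≈ 7.5525e+6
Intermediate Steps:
J(a) = 7/8 + 1/(16*a) (J(a) = 7/8 + 1/(8*(a + a)) = 7/8 + 1/(8*((2*a))) = 7/8 + (1/(2*a))/8 = 7/8 + 1/(16*a))
6607741/J(R) = 6607741/(((1/16)*(1 + 14*(-695))/(-695))) = 6607741/(((1/16)*(-1/695)*(1 - 9730))) = 6607741/(((1/16)*(-1/695)*(-9729))) = 6607741/(9729/11120) = 6607741*(11120/9729) = 73478079920/9729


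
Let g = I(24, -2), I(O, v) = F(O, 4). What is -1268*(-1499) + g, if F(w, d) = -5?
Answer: 1900727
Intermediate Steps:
I(O, v) = -5
g = -5
-1268*(-1499) + g = -1268*(-1499) - 5 = 1900732 - 5 = 1900727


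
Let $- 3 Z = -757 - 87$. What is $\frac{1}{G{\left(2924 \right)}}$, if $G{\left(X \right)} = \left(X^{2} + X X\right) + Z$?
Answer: $\frac{3}{51299500} \approx 5.848 \cdot 10^{-8}$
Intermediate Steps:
$Z = \frac{844}{3}$ ($Z = - \frac{-757 - 87}{3} = \left(- \frac{1}{3}\right) \left(-844\right) = \frac{844}{3} \approx 281.33$)
$G{\left(X \right)} = \frac{844}{3} + 2 X^{2}$ ($G{\left(X \right)} = \left(X^{2} + X X\right) + \frac{844}{3} = \left(X^{2} + X^{2}\right) + \frac{844}{3} = 2 X^{2} + \frac{844}{3} = \frac{844}{3} + 2 X^{2}$)
$\frac{1}{G{\left(2924 \right)}} = \frac{1}{\frac{844}{3} + 2 \cdot 2924^{2}} = \frac{1}{\frac{844}{3} + 2 \cdot 8549776} = \frac{1}{\frac{844}{3} + 17099552} = \frac{1}{\frac{51299500}{3}} = \frac{3}{51299500}$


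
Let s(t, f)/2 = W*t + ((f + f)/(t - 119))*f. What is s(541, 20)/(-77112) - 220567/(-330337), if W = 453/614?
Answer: 154941101108371/235723010176584 ≈ 0.65730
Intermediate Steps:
W = 453/614 (W = 453*(1/614) = 453/614 ≈ 0.73779)
s(t, f) = 453*t/307 + 4*f²/(-119 + t) (s(t, f) = 2*(453*t/614 + ((f + f)/(t - 119))*f) = 2*(453*t/614 + ((2*f)/(-119 + t))*f) = 2*(453*t/614 + (2*f/(-119 + t))*f) = 2*(453*t/614 + 2*f²/(-119 + t)) = 453*t/307 + 4*f²/(-119 + t))
s(541, 20)/(-77112) - 220567/(-330337) = ((-53907*541 + 453*541² + 1228*20²)/(307*(-119 + 541)))/(-77112) - 220567/(-330337) = ((1/307)*(-29163687 + 453*292681 + 1228*400)/422)*(-1/77112) - 220567*(-1/330337) = ((1/307)*(1/422)*(-29163687 + 132584493 + 491200))*(-1/77112) + 220567/330337 = ((1/307)*(1/422)*103912006)*(-1/77112) + 220567/330337 = (51956003/64777)*(-1/77112) + 220567/330337 = -51956003/4995084024 + 220567/330337 = 154941101108371/235723010176584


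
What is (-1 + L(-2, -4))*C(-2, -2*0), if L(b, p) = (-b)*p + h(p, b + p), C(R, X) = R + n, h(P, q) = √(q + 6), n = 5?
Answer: -27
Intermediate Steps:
h(P, q) = √(6 + q)
C(R, X) = 5 + R (C(R, X) = R + 5 = 5 + R)
L(b, p) = √(6 + b + p) - b*p (L(b, p) = (-b)*p + √(6 + (b + p)) = -b*p + √(6 + b + p) = √(6 + b + p) - b*p)
(-1 + L(-2, -4))*C(-2, -2*0) = (-1 + (√(6 - 2 - 4) - 1*(-2)*(-4)))*(5 - 2) = (-1 + (√0 - 8))*3 = (-1 + (0 - 8))*3 = (-1 - 8)*3 = -9*3 = -27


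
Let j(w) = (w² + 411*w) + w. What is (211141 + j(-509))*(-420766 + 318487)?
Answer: -26645111406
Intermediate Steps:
j(w) = w² + 412*w
(211141 + j(-509))*(-420766 + 318487) = (211141 - 509*(412 - 509))*(-420766 + 318487) = (211141 - 509*(-97))*(-102279) = (211141 + 49373)*(-102279) = 260514*(-102279) = -26645111406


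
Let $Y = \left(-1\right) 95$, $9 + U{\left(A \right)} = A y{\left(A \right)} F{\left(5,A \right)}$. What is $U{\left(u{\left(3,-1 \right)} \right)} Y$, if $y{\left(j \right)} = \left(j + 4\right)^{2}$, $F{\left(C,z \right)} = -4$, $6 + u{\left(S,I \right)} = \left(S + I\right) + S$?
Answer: $-2565$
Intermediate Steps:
$u{\left(S,I \right)} = -6 + I + 2 S$ ($u{\left(S,I \right)} = -6 + \left(\left(S + I\right) + S\right) = -6 + \left(\left(I + S\right) + S\right) = -6 + \left(I + 2 S\right) = -6 + I + 2 S$)
$y{\left(j \right)} = \left(4 + j\right)^{2}$
$U{\left(A \right)} = -9 - 4 A \left(4 + A\right)^{2}$ ($U{\left(A \right)} = -9 + A \left(4 + A\right)^{2} \left(-4\right) = -9 - 4 A \left(4 + A\right)^{2}$)
$Y = -95$
$U{\left(u{\left(3,-1 \right)} \right)} Y = \left(-9 - 4 \left(-6 - 1 + 2 \cdot 3\right) \left(4 - 1\right)^{2}\right) \left(-95\right) = \left(-9 - 4 \left(-6 - 1 + 6\right) \left(4 - 1\right)^{2}\right) \left(-95\right) = \left(-9 - - 4 \left(4 - 1\right)^{2}\right) \left(-95\right) = \left(-9 - - 4 \cdot 3^{2}\right) \left(-95\right) = \left(-9 - \left(-4\right) 9\right) \left(-95\right) = \left(-9 + 36\right) \left(-95\right) = 27 \left(-95\right) = -2565$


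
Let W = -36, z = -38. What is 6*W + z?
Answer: -254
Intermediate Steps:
6*W + z = 6*(-36) - 38 = -216 - 38 = -254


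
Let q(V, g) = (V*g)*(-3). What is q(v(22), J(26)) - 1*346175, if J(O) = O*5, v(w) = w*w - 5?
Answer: -532985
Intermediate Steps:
v(w) = -5 + w**2 (v(w) = w**2 - 5 = -5 + w**2)
J(O) = 5*O
q(V, g) = -3*V*g
q(v(22), J(26)) - 1*346175 = -3*(-5 + 22**2)*5*26 - 1*346175 = -3*(-5 + 484)*130 - 346175 = -3*479*130 - 346175 = -186810 - 346175 = -532985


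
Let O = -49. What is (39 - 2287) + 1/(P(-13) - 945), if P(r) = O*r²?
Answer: -20740049/9226 ≈ -2248.0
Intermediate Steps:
P(r) = -49*r²
(39 - 2287) + 1/(P(-13) - 945) = (39 - 2287) + 1/(-49*(-13)² - 945) = -2248 + 1/(-49*169 - 945) = -2248 + 1/(-8281 - 945) = -2248 + 1/(-9226) = -2248 - 1/9226 = -20740049/9226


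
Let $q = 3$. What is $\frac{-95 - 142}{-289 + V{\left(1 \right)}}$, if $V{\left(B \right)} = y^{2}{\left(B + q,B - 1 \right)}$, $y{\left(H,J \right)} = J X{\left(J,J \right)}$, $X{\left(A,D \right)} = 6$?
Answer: $\frac{237}{289} \approx 0.82007$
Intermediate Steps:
$y{\left(H,J \right)} = 6 J$ ($y{\left(H,J \right)} = J 6 = 6 J$)
$V{\left(B \right)} = \left(-6 + 6 B\right)^{2}$ ($V{\left(B \right)} = \left(6 \left(B - 1\right)\right)^{2} = \left(6 \left(-1 + B\right)\right)^{2} = \left(-6 + 6 B\right)^{2}$)
$\frac{-95 - 142}{-289 + V{\left(1 \right)}} = \frac{-95 - 142}{-289 + 36 \left(-1 + 1\right)^{2}} = - \frac{237}{-289 + 36 \cdot 0^{2}} = - \frac{237}{-289 + 36 \cdot 0} = - \frac{237}{-289 + 0} = - \frac{237}{-289} = \left(-237\right) \left(- \frac{1}{289}\right) = \frac{237}{289}$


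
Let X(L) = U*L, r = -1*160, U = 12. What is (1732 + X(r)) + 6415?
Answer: 6227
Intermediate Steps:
r = -160
X(L) = 12*L
(1732 + X(r)) + 6415 = (1732 + 12*(-160)) + 6415 = (1732 - 1920) + 6415 = -188 + 6415 = 6227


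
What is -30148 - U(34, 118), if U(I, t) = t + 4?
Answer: -30270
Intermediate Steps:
U(I, t) = 4 + t
-30148 - U(34, 118) = -30148 - (4 + 118) = -30148 - 1*122 = -30148 - 122 = -30270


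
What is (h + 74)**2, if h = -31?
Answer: 1849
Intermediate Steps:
(h + 74)**2 = (-31 + 74)**2 = 43**2 = 1849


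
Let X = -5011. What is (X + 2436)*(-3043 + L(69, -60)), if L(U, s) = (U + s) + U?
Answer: 7634875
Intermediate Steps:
L(U, s) = s + 2*U
(X + 2436)*(-3043 + L(69, -60)) = (-5011 + 2436)*(-3043 + (-60 + 2*69)) = -2575*(-3043 + (-60 + 138)) = -2575*(-3043 + 78) = -2575*(-2965) = 7634875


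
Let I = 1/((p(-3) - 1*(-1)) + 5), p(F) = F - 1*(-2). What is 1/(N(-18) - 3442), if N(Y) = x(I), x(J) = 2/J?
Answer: -1/3432 ≈ -0.00029138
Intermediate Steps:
p(F) = 2 + F (p(F) = F + 2 = 2 + F)
I = ⅕ (I = 1/(((2 - 3) - 1*(-1)) + 5) = 1/((-1 + 1) + 5) = 1/(0 + 5) = 1/5 = ⅕ ≈ 0.20000)
N(Y) = 10 (N(Y) = 2/(⅕) = 2*5 = 10)
1/(N(-18) - 3442) = 1/(10 - 3442) = 1/(-3432) = -1/3432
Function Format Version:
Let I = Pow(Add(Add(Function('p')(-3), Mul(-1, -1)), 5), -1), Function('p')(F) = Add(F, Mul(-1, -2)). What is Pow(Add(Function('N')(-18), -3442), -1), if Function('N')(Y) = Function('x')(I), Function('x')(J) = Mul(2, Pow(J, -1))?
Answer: Rational(-1, 3432) ≈ -0.00029138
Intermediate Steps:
Function('p')(F) = Add(2, F) (Function('p')(F) = Add(F, 2) = Add(2, F))
I = Rational(1, 5) (I = Pow(Add(Add(Add(2, -3), Mul(-1, -1)), 5), -1) = Pow(Add(Add(-1, 1), 5), -1) = Pow(Add(0, 5), -1) = Pow(5, -1) = Rational(1, 5) ≈ 0.20000)
Function('N')(Y) = 10 (Function('N')(Y) = Mul(2, Pow(Rational(1, 5), -1)) = Mul(2, 5) = 10)
Pow(Add(Function('N')(-18), -3442), -1) = Pow(Add(10, -3442), -1) = Pow(-3432, -1) = Rational(-1, 3432)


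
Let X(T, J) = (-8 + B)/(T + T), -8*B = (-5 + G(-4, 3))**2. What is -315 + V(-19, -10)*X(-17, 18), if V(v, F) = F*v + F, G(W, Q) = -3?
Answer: -3915/17 ≈ -230.29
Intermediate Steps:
V(v, F) = F + F*v
B = -8 (B = -(-5 - 3)**2/8 = -1/8*(-8)**2 = -1/8*64 = -8)
X(T, J) = -8/T (X(T, J) = (-8 - 8)/(T + T) = -16*1/(2*T) = -8/T)
-315 + V(-19, -10)*X(-17, 18) = -315 + (-10*(1 - 19))*(-8/(-17)) = -315 + (-10*(-18))*(-8*(-1/17)) = -315 + 180*(8/17) = -315 + 1440/17 = -3915/17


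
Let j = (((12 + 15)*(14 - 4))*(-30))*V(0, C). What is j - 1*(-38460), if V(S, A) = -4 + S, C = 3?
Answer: 70860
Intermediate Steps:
j = 32400 (j = (((12 + 15)*(14 - 4))*(-30))*(-4 + 0) = ((27*10)*(-30))*(-4) = (270*(-30))*(-4) = -8100*(-4) = 32400)
j - 1*(-38460) = 32400 - 1*(-38460) = 32400 + 38460 = 70860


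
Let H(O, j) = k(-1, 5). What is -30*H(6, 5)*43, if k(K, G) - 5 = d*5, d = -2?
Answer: 6450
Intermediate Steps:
k(K, G) = -5 (k(K, G) = 5 - 2*5 = 5 - 10 = -5)
H(O, j) = -5
-30*H(6, 5)*43 = -30*(-5)*43 = 150*43 = 6450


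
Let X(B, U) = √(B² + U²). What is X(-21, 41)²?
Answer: 2122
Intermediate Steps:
X(-21, 41)² = (√((-21)² + 41²))² = (√(441 + 1681))² = (√2122)² = 2122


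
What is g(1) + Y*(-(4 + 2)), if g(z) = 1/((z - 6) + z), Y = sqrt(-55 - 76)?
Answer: -1/4 - 6*I*sqrt(131) ≈ -0.25 - 68.673*I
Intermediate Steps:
Y = I*sqrt(131) (Y = sqrt(-131) = I*sqrt(131) ≈ 11.446*I)
g(z) = 1/(-6 + 2*z) (g(z) = 1/((-6 + z) + z) = 1/(-6 + 2*z))
g(1) + Y*(-(4 + 2)) = 1/(2*(-3 + 1)) + (I*sqrt(131))*(-(4 + 2)) = (1/2)/(-2) + (I*sqrt(131))*(-1*6) = (1/2)*(-1/2) + (I*sqrt(131))*(-6) = -1/4 - 6*I*sqrt(131)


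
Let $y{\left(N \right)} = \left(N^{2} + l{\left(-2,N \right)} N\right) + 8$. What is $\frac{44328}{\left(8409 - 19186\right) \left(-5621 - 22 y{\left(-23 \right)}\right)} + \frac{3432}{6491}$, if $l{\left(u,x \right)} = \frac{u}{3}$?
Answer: $\frac{1972881163632}{3729711132719} \approx 0.52896$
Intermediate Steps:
$l{\left(u,x \right)} = \frac{u}{3}$ ($l{\left(u,x \right)} = u \frac{1}{3} = \frac{u}{3}$)
$y{\left(N \right)} = 8 + N^{2} - \frac{2 N}{3}$ ($y{\left(N \right)} = \left(N^{2} + \frac{1}{3} \left(-2\right) N\right) + 8 = \left(N^{2} - \frac{2 N}{3}\right) + 8 = 8 + N^{2} - \frac{2 N}{3}$)
$\frac{44328}{\left(8409 - 19186\right) \left(-5621 - 22 y{\left(-23 \right)}\right)} + \frac{3432}{6491} = \frac{44328}{\left(8409 - 19186\right) \left(-5621 - 22 \left(8 + \left(-23\right)^{2} - - \frac{46}{3}\right)\right)} + \frac{3432}{6491} = \frac{44328}{\left(-10777\right) \left(-5621 - 22 \left(8 + 529 + \frac{46}{3}\right)\right)} + 3432 \cdot \frac{1}{6491} = \frac{44328}{\left(-10777\right) \left(-5621 - \frac{36454}{3}\right)} + \frac{3432}{6491} = \frac{44328}{\left(-10777\right) \left(- \frac{53317}{3}\right)} + \frac{3432}{6491} = \frac{44328}{\frac{574597309}{3}} + \frac{3432}{6491} = 44328 \cdot \frac{3}{574597309} + \frac{3432}{6491} = \frac{132984}{574597309} + \frac{3432}{6491} = \frac{1972881163632}{3729711132719}$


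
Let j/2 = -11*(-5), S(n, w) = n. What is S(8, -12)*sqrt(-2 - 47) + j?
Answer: 110 + 56*I ≈ 110.0 + 56.0*I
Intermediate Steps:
j = 110 (j = 2*(-11*(-5)) = 2*(-1*(-55)) = 2*55 = 110)
S(8, -12)*sqrt(-2 - 47) + j = 8*sqrt(-2 - 47) + 110 = 8*sqrt(-49) + 110 = 8*(7*I) + 110 = 56*I + 110 = 110 + 56*I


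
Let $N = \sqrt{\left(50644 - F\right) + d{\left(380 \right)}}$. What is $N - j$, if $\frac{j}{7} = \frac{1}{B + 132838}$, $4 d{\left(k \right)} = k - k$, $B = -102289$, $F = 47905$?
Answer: $- \frac{7}{30549} + \sqrt{2739} \approx 52.335$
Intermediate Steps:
$d{\left(k \right)} = 0$ ($d{\left(k \right)} = \frac{k - k}{4} = \frac{1}{4} \cdot 0 = 0$)
$j = \frac{7}{30549}$ ($j = \frac{7}{-102289 + 132838} = \frac{7}{30549} \approx 0.00022914$)
$N = \sqrt{2739}$ ($N = \sqrt{\left(50644 - 47905\right) + 0} = \sqrt{2739 + 0} = \sqrt{2739} \approx 52.335$)
$N - j = \sqrt{2739} - \frac{7}{30549} = - \frac{7}{30549} + \sqrt{2739}$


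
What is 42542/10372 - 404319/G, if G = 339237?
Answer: 1706370631/586427694 ≈ 2.9098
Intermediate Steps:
42542/10372 - 404319/G = 42542/10372 - 404319/339237 = 42542*(1/10372) - 404319*1/339237 = 21271/5186 - 134773/113079 = 1706370631/586427694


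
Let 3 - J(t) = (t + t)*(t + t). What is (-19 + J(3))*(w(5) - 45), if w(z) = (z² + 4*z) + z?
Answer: -260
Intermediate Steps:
w(z) = z² + 5*z
J(t) = 3 - 4*t² (J(t) = 3 - (t + t)*(t + t) = 3 - 2*t*2*t = 3 - 4*t²)
(-19 + J(3))*(w(5) - 45) = (-19 + (3 - 4*3²))*(5*(5 + 5) - 45) = (-19 + (3 - 4*9))*(5*10 - 45) = (-19 + (3 - 36))*(50 - 45) = (-19 - 33)*5 = -52*5 = -260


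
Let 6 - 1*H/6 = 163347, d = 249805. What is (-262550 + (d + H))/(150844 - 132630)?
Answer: -992791/18214 ≈ -54.507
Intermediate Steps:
H = -980046 (H = 36 - 6*163347 = 36 - 980082 = -980046)
(-262550 + (d + H))/(150844 - 132630) = (-262550 + (249805 - 980046))/(150844 - 132630) = (-262550 - 730241)/18214 = -992791*1/18214 = -992791/18214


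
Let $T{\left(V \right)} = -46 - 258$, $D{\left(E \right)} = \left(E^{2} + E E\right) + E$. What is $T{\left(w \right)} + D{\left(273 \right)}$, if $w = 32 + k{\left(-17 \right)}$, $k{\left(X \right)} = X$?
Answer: $149027$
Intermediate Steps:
$D{\left(E \right)} = E + 2 E^{2}$ ($D{\left(E \right)} = \left(E^{2} + E^{2}\right) + E = 2 E^{2} + E = E + 2 E^{2}$)
$w = 15$ ($w = 32 - 17 = 15$)
$T{\left(V \right)} = -304$
$T{\left(w \right)} + D{\left(273 \right)} = -304 + 273 \left(1 + 2 \cdot 273\right) = -304 + 273 \left(1 + 546\right) = -304 + 273 \cdot 547 = -304 + 149331 = 149027$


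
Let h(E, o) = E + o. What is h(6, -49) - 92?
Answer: -135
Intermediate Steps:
h(6, -49) - 92 = (6 - 49) - 92 = -43 - 92 = -135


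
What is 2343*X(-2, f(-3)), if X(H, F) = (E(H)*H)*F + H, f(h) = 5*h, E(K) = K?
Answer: -145266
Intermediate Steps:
X(H, F) = H + F*H² (X(H, F) = (H*H)*F + H = H²*F + H = F*H² + H = H + F*H²)
2343*X(-2, f(-3)) = 2343*(-2*(1 + (5*(-3))*(-2))) = 2343*(-2*(1 - 15*(-2))) = 2343*(-2*(1 + 30)) = 2343*(-2*31) = 2343*(-62) = -145266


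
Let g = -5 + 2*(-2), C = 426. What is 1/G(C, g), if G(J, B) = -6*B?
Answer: 1/54 ≈ 0.018519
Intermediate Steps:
g = -9 (g = -5 - 4 = -9)
1/G(C, g) = 1/(-6*(-9)) = 1/54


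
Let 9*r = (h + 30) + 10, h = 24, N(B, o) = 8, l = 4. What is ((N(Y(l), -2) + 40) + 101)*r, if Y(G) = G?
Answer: 9536/9 ≈ 1059.6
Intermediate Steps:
r = 64/9 (r = ((24 + 30) + 10)/9 = (54 + 10)/9 = (⅑)*64 = 64/9 ≈ 7.1111)
((N(Y(l), -2) + 40) + 101)*r = ((8 + 40) + 101)*(64/9) = (48 + 101)*(64/9) = 149*(64/9) = 9536/9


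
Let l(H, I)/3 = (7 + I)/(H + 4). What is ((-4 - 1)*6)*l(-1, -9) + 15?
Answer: 75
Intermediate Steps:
l(H, I) = 3*(7 + I)/(4 + H) (l(H, I) = 3*((7 + I)/(H + 4)) = 3*((7 + I)/(4 + H)) = 3*(7 + I)/(4 + H))
((-4 - 1)*6)*l(-1, -9) + 15 = ((-4 - 1)*6)*(3*(7 - 9)/(4 - 1)) + 15 = (-5*6)*(3*(-2)/3) + 15 = -90*(-2)/3 + 15 = -30*(-2) + 15 = 60 + 15 = 75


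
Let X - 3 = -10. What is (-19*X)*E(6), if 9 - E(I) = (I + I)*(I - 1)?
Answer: -6783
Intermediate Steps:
X = -7 (X = 3 - 10 = -7)
E(I) = 9 - 2*I*(-1 + I) (E(I) = 9 - (I + I)*(I - 1) = 9 - 2*I*(-1 + I))
(-19*X)*E(6) = (-19*(-7))*(9 - 2*6**2 + 2*6) = 133*(9 - 2*36 + 12) = 133*(9 - 72 + 12) = 133*(-51) = -6783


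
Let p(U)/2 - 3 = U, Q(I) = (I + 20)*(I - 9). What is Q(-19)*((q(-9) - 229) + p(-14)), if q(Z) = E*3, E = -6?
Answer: 7532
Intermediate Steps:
q(Z) = -18 (q(Z) = -6*3 = -18)
Q(I) = (-9 + I)*(20 + I) (Q(I) = (20 + I)*(-9 + I) = (-9 + I)*(20 + I))
p(U) = 6 + 2*U
Q(-19)*((q(-9) - 229) + p(-14)) = (-180 + (-19)**2 + 11*(-19))*((-18 - 229) + (6 + 2*(-14))) = (-180 + 361 - 209)*(-247 + (6 - 28)) = -28*(-247 - 22) = -28*(-269) = 7532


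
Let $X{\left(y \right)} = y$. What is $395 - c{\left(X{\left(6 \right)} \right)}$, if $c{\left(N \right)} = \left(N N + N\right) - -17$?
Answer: $336$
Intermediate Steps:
$c{\left(N \right)} = 17 + N + N^{2}$ ($c{\left(N \right)} = \left(N^{2} + N\right) + 17 = \left(N + N^{2}\right) + 17 = 17 + N + N^{2}$)
$395 - c{\left(X{\left(6 \right)} \right)} = 395 - \left(17 + 6 + 6^{2}\right) = 395 - \left(17 + 6 + 36\right) = 395 - 59 = 336$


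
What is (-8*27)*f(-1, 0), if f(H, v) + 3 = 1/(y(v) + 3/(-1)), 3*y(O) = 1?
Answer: 729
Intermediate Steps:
y(O) = ⅓ (y(O) = (⅓)*1 = ⅓)
f(H, v) = -27/8 (f(H, v) = -3 + 1/(⅓ + 3/(-1)) = -3 + 1/(⅓ + 3*(-1)) = -3 + 1/(⅓ - 3) = -3 + 1/(-8/3) = -3 - 3/8 = -27/8)
(-8*27)*f(-1, 0) = -8*27*(-27/8) = -216*(-27/8) = 729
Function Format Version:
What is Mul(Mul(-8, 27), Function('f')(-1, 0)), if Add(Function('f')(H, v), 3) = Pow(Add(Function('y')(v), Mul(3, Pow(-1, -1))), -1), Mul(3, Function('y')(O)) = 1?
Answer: 729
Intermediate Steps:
Function('y')(O) = Rational(1, 3) (Function('y')(O) = Mul(Rational(1, 3), 1) = Rational(1, 3))
Function('f')(H, v) = Rational(-27, 8) (Function('f')(H, v) = Add(-3, Pow(Add(Rational(1, 3), Mul(3, Pow(-1, -1))), -1)) = Add(-3, Pow(Add(Rational(1, 3), Mul(3, -1)), -1)) = Add(-3, Pow(Add(Rational(1, 3), -3), -1)) = Add(-3, Pow(Rational(-8, 3), -1)) = Add(-3, Rational(-3, 8)) = Rational(-27, 8))
Mul(Mul(-8, 27), Function('f')(-1, 0)) = Mul(Mul(-8, 27), Rational(-27, 8)) = Mul(-216, Rational(-27, 8)) = 729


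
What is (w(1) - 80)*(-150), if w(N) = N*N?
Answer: 11850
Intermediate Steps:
w(N) = N²
(w(1) - 80)*(-150) = (1² - 80)*(-150) = (1 - 80)*(-150) = -79*(-150) = 11850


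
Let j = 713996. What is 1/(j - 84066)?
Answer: 1/629930 ≈ 1.5875e-6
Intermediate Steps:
1/(j - 84066) = 1/(713996 - 84066) = 1/629930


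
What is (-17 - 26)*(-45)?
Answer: 1935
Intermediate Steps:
(-17 - 26)*(-45) = -43*(-45) = 1935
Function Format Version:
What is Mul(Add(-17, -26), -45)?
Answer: 1935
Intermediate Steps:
Mul(Add(-17, -26), -45) = Mul(-43, -45) = 1935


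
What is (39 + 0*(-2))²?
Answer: 1521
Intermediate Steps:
(39 + 0*(-2))² = (39 + 0)² = 39² = 1521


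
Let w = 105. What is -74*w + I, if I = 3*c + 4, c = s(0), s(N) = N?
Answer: -7766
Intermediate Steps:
c = 0
I = 4 (I = 3*0 + 4 = 0 + 4 = 4)
-74*w + I = -74*105 + 4 = -7770 + 4 = -7766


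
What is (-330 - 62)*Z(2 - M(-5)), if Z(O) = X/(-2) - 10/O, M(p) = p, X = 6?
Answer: 1736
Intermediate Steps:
Z(O) = -3 - 10/O (Z(O) = 6/(-2) - 10/O = 6*(-1/2) - 10/O = -3 - 10/O)
(-330 - 62)*Z(2 - M(-5)) = (-330 - 62)*(-3 - 10/(2 - 1*(-5))) = -392*(-3 - 10/(2 + 5)) = -392*(-3 - 10/7) = -392*(-31/7) = 1736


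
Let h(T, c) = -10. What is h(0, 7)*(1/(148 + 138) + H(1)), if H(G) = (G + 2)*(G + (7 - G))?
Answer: -30035/143 ≈ -210.03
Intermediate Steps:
H(G) = 14 + 7*G (H(G) = (2 + G)*7 = 14 + 7*G)
h(0, 7)*(1/(148 + 138) + H(1)) = -10*(1/(148 + 138) + (14 + 7*1)) = -10*(1/286 + (14 + 7)) = -10*(1/286 + 21) = -10*6007/286 = -30035/143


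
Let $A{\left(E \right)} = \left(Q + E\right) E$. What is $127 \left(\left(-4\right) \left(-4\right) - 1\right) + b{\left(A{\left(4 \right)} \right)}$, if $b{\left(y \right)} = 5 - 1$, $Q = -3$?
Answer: $1909$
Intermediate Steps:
$A{\left(E \right)} = E \left(-3 + E\right)$ ($A{\left(E \right)} = \left(-3 + E\right) E = E \left(-3 + E\right)$)
$b{\left(y \right)} = 4$ ($b{\left(y \right)} = 5 - 1 = 4$)
$127 \left(\left(-4\right) \left(-4\right) - 1\right) + b{\left(A{\left(4 \right)} \right)} = 127 \left(\left(-4\right) \left(-4\right) - 1\right) + 4 = 127 \left(16 - 1\right) + 4 = 127 \cdot 15 + 4 = 1905 + 4 = 1909$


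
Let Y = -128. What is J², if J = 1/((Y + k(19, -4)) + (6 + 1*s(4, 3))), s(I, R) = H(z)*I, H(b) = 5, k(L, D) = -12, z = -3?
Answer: 1/12996 ≈ 7.6947e-5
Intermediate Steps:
s(I, R) = 5*I
J = -1/114 (J = 1/((-128 - 12) + (6 + 1*(5*4))) = 1/(-140 + (6 + 1*20)) = 1/(-140 + (6 + 20)) = 1/(-140 + 26) = 1/(-114) = -1/114 ≈ -0.0087719)
J² = (-1/114)² = 1/12996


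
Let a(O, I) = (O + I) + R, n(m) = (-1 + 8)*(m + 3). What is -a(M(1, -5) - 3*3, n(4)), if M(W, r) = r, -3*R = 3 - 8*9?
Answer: -58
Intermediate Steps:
R = 23 (R = -(3 - 8*9)/3 = -(3 - 72)/3 = -1/3*(-69) = 23)
n(m) = 21 + 7*m (n(m) = 7*(3 + m) = 21 + 7*m)
a(O, I) = 23 + I + O (a(O, I) = (O + I) + 23 = (I + O) + 23 = 23 + I + O)
-a(M(1, -5) - 3*3, n(4)) = -(23 + (21 + 7*4) + (-5 - 3*3)) = -(23 + (21 + 28) + (-5 - 9)) = -(23 + 49 - 14) = -1*58 = -58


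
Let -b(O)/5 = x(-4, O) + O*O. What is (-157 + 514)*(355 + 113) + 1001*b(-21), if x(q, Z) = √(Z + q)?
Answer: -2040129 - 25025*I ≈ -2.0401e+6 - 25025.0*I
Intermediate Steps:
b(O) = -5*O² - 5*√(-4 + O) (b(O) = -5*(√(O - 4) + O*O) = -5*(√(-4 + O) + O²) = -5*(O² + √(-4 + O)) = -5*O² - 5*√(-4 + O))
(-157 + 514)*(355 + 113) + 1001*b(-21) = (-157 + 514)*(355 + 113) + 1001*(-5*(-21)² - 5*√(-4 - 21)) = 357*468 + 1001*(-5*441 - 25*I) = 167076 + 1001*(-2205 - 25*I) = 167076 + (-2207205 - 25025*I) = -2040129 - 25025*I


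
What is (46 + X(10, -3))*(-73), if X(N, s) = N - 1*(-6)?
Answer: -4526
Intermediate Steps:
X(N, s) = 6 + N (X(N, s) = N + 6 = 6 + N)
(46 + X(10, -3))*(-73) = (46 + (6 + 10))*(-73) = (46 + 16)*(-73) = 62*(-73) = -4526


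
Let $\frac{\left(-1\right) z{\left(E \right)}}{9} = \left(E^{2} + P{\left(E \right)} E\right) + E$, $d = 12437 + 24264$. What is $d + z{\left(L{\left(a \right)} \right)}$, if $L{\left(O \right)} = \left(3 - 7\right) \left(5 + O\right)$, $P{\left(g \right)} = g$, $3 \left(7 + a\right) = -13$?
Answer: $24921$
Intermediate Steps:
$a = - \frac{34}{3}$ ($a = -7 + \frac{1}{3} \left(-13\right) = -7 - \frac{13}{3} = - \frac{34}{3} \approx -11.333$)
$L{\left(O \right)} = -20 - 4 O$ ($L{\left(O \right)} = - 4 \left(5 + O\right) = -20 - 4 O$)
$d = 36701$
$z{\left(E \right)} = - 18 E^{2} - 9 E$ ($z{\left(E \right)} = - 9 \left(\left(E^{2} + E E\right) + E\right) = - 9 \left(\left(E^{2} + E^{2}\right) + E\right) = - 9 \left(2 E^{2} + E\right) = - 9 \left(E + 2 E^{2}\right) = - 18 E^{2} - 9 E$)
$d + z{\left(L{\left(a \right)} \right)} = 36701 - 9 \left(-20 - - \frac{136}{3}\right) \left(1 + 2 \left(-20 - - \frac{136}{3}\right)\right) = 36701 - 9 \left(-20 + \frac{136}{3}\right) \left(1 + 2 \left(-20 + \frac{136}{3}\right)\right) = 36701 - 228 \left(1 + 2 \cdot \frac{76}{3}\right) = 36701 - 228 \left(1 + \frac{152}{3}\right) = 36701 - 228 \cdot \frac{155}{3} = 36701 - 11780 = 24921$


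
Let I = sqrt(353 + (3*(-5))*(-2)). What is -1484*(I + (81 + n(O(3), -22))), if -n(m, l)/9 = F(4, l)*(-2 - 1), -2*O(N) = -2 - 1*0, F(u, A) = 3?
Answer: -240408 - 1484*sqrt(383) ≈ -2.6945e+5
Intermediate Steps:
O(N) = 1 (O(N) = -(-2 - 1*0)/2 = -(-2 + 0)/2 = -1/2*(-2) = 1)
n(m, l) = 81 (n(m, l) = -27*(-2 - 1) = -27*(-3) = -9*(-9) = 81)
I = sqrt(383) (I = sqrt(353 - 15*(-2)) = sqrt(353 + 30) = sqrt(383) ≈ 19.570)
-1484*(I + (81 + n(O(3), -22))) = -1484*(sqrt(383) + (81 + 81)) = -1484*(sqrt(383) + 162) = -1484*(162 + sqrt(383)) = -240408 - 1484*sqrt(383)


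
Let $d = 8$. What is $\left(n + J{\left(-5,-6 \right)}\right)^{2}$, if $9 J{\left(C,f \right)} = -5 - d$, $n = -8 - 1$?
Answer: $\frac{8836}{81} \approx 109.09$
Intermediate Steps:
$n = -9$
$J{\left(C,f \right)} = - \frac{13}{9}$ ($J{\left(C,f \right)} = \frac{-5 - 8}{9} = \frac{1}{9} \left(-13\right) = - \frac{13}{9}$)
$\left(n + J{\left(-5,-6 \right)}\right)^{2} = \left(-9 - \frac{13}{9}\right)^{2} = \left(- \frac{94}{9}\right)^{2} = \frac{8836}{81}$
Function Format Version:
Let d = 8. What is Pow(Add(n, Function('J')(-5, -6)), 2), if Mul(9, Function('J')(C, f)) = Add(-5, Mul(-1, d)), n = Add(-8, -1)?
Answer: Rational(8836, 81) ≈ 109.09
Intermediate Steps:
n = -9
Function('J')(C, f) = Rational(-13, 9) (Function('J')(C, f) = Mul(Rational(1, 9), Add(-5, Mul(-1, 8))) = Mul(Rational(1, 9), Add(-5, -8)) = Mul(Rational(1, 9), -13) = Rational(-13, 9))
Pow(Add(n, Function('J')(-5, -6)), 2) = Pow(Add(-9, Rational(-13, 9)), 2) = Pow(Rational(-94, 9), 2) = Rational(8836, 81)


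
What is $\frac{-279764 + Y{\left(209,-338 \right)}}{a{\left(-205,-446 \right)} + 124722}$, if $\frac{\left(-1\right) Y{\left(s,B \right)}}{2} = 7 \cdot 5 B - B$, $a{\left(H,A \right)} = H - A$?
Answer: $- \frac{256780}{124963} \approx -2.0548$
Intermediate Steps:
$Y{\left(s,B \right)} = - 68 B$ ($Y{\left(s,B \right)} = - 2 \left(7 \cdot 5 B - B\right) = - 2 \left(35 B - B\right) = - 2 \cdot 34 B = - 68 B$)
$\frac{-279764 + Y{\left(209,-338 \right)}}{a{\left(-205,-446 \right)} + 124722} = \frac{-279764 - -22984}{\left(-205 - -446\right) + 124722} = \frac{-279764 + 22984}{\left(-205 + 446\right) + 124722} = - \frac{256780}{241 + 124722} = - \frac{256780}{124963}$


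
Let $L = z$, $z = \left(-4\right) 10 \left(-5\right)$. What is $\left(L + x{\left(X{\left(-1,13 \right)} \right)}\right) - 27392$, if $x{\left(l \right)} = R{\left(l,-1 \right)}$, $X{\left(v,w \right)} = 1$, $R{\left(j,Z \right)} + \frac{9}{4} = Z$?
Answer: $- \frac{108781}{4} \approx -27195.0$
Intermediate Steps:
$R{\left(j,Z \right)} = - \frac{9}{4} + Z$
$x{\left(l \right)} = - \frac{13}{4}$ ($x{\left(l \right)} = - \frac{9}{4} - 1 = - \frac{13}{4}$)
$z = 200$ ($z = \left(-40\right) \left(-5\right) = 200$)
$L = 200$
$\left(L + x{\left(X{\left(-1,13 \right)} \right)}\right) - 27392 = \left(200 - \frac{13}{4}\right) - 27392 = \frac{787}{4} - 27392 = - \frac{108781}{4}$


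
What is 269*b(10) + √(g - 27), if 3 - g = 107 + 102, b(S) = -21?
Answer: -5649 + I*√233 ≈ -5649.0 + 15.264*I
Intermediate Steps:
g = -206 (g = 3 - (107 + 102) = 3 - 1*209 = 3 - 209 = -206)
269*b(10) + √(g - 27) = 269*(-21) + √(-206 - 27) = -5649 + √(-233) = -5649 + I*√233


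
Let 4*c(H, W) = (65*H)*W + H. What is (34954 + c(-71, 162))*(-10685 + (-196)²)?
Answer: -16857258935/4 ≈ -4.2143e+9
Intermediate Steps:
c(H, W) = H/4 + 65*H*W/4 (c(H, W) = ((65*H)*W + H)/4 = (65*H*W + H)/4 = (H + 65*H*W)/4 = H/4 + 65*H*W/4)
(34954 + c(-71, 162))*(-10685 + (-196)²) = (34954 + (¼)*(-71)*(1 + 65*162))*(-10685 + (-196)²) = (34954 + (¼)*(-71)*(1 + 10530))*(-10685 + 38416) = (34954 + (¼)*(-71)*10531)*27731 = (34954 - 747701/4)*27731 = -607885/4*27731 = -16857258935/4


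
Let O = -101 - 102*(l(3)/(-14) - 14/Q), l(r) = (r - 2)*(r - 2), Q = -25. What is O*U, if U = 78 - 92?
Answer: 52792/25 ≈ 2111.7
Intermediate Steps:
l(r) = (-2 + r)**2 (l(r) = (-2 + r)*(-2 + r) = (-2 + r)**2)
O = -26396/175 (O = -101 - 102*((-2 + 3)**2/(-14) - 14/(-25)) = -101 - 102*(1**2*(-1/14) - 14*(-1/25)) = -101 - 102*(1*(-1/14) + 14/25) = -101 - 102*(-1/14 + 14/25) = -101 - 102*171/350 = -101 - 8721/175 = -26396/175 ≈ -150.83)
U = -14
O*U = -26396/175*(-14) = 52792/25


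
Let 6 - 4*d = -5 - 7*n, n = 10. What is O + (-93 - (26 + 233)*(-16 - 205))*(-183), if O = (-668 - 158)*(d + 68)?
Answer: -21061225/2 ≈ -1.0531e+7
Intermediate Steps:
d = 81/4 (d = 3/2 - (-5 - 7*10)/4 = 3/2 - (-5 - 70)/4 = 3/2 - 1/4*(-75) = 3/2 + 75/4 = 81/4 ≈ 20.250)
O = -145789/2 (O = (-668 - 158)*(81/4 + 68) = -826*353/4 = -145789/2 ≈ -72895.)
O + (-93 - (26 + 233)*(-16 - 205))*(-183) = -145789/2 + (-93 - (26 + 233)*(-16 - 205))*(-183) = -145789/2 + (-93 - 259*(-221))*(-183) = -145789/2 + (-93 - 1*(-57239))*(-183) = -145789/2 + (-93 + 57239)*(-183) = -145789/2 + 57146*(-183) = -145789/2 - 10457718 = -21061225/2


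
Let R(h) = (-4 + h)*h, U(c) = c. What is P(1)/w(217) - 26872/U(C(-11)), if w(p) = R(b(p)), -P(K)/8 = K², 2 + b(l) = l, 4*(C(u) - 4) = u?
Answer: -975238632/45365 ≈ -21498.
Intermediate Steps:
C(u) = 4 + u/4
b(l) = -2 + l
P(K) = -8*K²
R(h) = h*(-4 + h)
w(p) = (-6 + p)*(-2 + p) (w(p) = (-2 + p)*(-4 + (-2 + p)) = (-2 + p)*(-6 + p) = (-6 + p)*(-2 + p))
P(1)/w(217) - 26872/U(C(-11)) = (-8*1²)/(((-6 + 217)*(-2 + 217))) - 26872/(4 + (¼)*(-11)) = (-8*1)/((211*215)) - 26872/(4 - 11/4) = -8/45365 - 26872/5/4 = -8*1/45365 - 26872*⅘ = -8/45365 - 107488/5 = -975238632/45365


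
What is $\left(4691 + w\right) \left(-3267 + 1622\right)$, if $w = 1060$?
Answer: $-9460395$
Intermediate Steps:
$\left(4691 + w\right) \left(-3267 + 1622\right) = \left(4691 + 1060\right) \left(-3267 + 1622\right) = 5751 \left(-1645\right) = -9460395$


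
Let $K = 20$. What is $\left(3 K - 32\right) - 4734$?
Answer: $-4706$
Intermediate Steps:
$\left(3 K - 32\right) - 4734 = \left(3 \cdot 20 - 32\right) - 4734 = \left(60 - 32\right) - 4734 = 28 - 4734 = -4706$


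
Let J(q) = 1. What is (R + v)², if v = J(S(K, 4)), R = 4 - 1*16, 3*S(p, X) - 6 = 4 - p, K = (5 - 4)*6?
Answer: 121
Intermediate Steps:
K = 6 (K = 1*6 = 6)
S(p, X) = 10/3 - p/3 (S(p, X) = 2 + (4 - p)/3 = 2 + (4/3 - p/3) = 10/3 - p/3)
R = -12 (R = 4 - 16 = -12)
v = 1
(R + v)² = (-12 + 1)² = (-11)² = 121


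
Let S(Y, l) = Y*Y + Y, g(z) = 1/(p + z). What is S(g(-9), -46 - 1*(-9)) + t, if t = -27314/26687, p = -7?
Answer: -7392689/6831872 ≈ -1.0821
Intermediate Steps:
g(z) = 1/(-7 + z)
t = -27314/26687 (t = -27314*1/26687 = -27314/26687 ≈ -1.0235)
S(Y, l) = Y + Y² (S(Y, l) = Y² + Y = Y + Y²)
S(g(-9), -46 - 1*(-9)) + t = (1 + 1/(-7 - 9))/(-7 - 9) - 27314/26687 = (1 + 1/(-16))/(-16) - 27314/26687 = -(1 - 1/16)/16 - 27314/26687 = -1/16*15/16 - 27314/26687 = -15/256 - 27314/26687 = -7392689/6831872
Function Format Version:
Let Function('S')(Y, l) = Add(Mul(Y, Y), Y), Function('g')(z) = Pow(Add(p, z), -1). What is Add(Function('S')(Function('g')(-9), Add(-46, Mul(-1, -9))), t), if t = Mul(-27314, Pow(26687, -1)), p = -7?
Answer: Rational(-7392689, 6831872) ≈ -1.0821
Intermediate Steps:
Function('g')(z) = Pow(Add(-7, z), -1)
t = Rational(-27314, 26687) (t = Mul(-27314, Rational(1, 26687)) = Rational(-27314, 26687) ≈ -1.0235)
Function('S')(Y, l) = Add(Y, Pow(Y, 2)) (Function('S')(Y, l) = Add(Pow(Y, 2), Y) = Add(Y, Pow(Y, 2)))
Add(Function('S')(Function('g')(-9), Add(-46, Mul(-1, -9))), t) = Add(Mul(Pow(Add(-7, -9), -1), Add(1, Pow(Add(-7, -9), -1))), Rational(-27314, 26687)) = Add(Mul(Pow(-16, -1), Add(1, Pow(-16, -1))), Rational(-27314, 26687)) = Add(Mul(Rational(-1, 16), Add(1, Rational(-1, 16))), Rational(-27314, 26687)) = Add(Mul(Rational(-1, 16), Rational(15, 16)), Rational(-27314, 26687)) = Add(Rational(-15, 256), Rational(-27314, 26687)) = Rational(-7392689, 6831872)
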